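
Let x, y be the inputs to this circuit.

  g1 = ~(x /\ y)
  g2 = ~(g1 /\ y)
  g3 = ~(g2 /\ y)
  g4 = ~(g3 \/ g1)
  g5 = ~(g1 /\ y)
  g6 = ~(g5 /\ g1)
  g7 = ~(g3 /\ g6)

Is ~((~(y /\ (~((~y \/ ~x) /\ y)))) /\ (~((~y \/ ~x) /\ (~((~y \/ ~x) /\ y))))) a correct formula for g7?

g1 = ~(x /\ y)
g2 = ~(g1 /\ y) = ~((~(x /\ y)) /\ y)
g3 = ~(g2 /\ y) = ~((~((~(x /\ y)) /\ y)) /\ y)
g5 = ~(g1 /\ y) = ~((~(x /\ y)) /\ y)
g6 = ~(g5 /\ g1) = ~((~((~(x /\ y)) /\ y)) /\ (~(x /\ y)))
g7 = ~(g3 /\ g6) = ~((~((~((~(x /\ y)) /\ y)) /\ y)) /\ (~((~((~(x /\ y)) /\ y)) /\ (~(x /\ y)))))
At x=0, y=1: circuit gives 0, formula gives 0.
At x=0, y=0: circuit gives 1, formula gives 1.
Agrees on all 4 inputs.

Yes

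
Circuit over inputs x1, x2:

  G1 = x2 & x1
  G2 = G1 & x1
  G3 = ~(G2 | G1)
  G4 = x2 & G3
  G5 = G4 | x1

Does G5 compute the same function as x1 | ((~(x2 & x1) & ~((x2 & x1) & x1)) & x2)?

Yes

G1 = x2 & x1
G2 = G1 & x1 = (x2 & x1) & x1
G3 = ~(G2 | G1) = ~(((x2 & x1) & x1) | (x2 & x1))
G4 = x2 & G3 = x2 & (~(((x2 & x1) & x1) | (x2 & x1)))
G5 = G4 | x1 = (x2 & (~(((x2 & x1) & x1) | (x2 & x1)))) | x1
At x1=0, x2=0: circuit gives 0, formula gives 0.
At x1=0, x2=1: circuit gives 1, formula gives 1.
Agrees on all 4 inputs.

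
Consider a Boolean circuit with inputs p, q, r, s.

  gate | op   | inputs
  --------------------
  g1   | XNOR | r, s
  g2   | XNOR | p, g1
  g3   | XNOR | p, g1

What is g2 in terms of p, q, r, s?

p XNOR (r XNOR s)

g1 = r XNOR s
g2 = p XNOR g1 = p XNOR (r XNOR s)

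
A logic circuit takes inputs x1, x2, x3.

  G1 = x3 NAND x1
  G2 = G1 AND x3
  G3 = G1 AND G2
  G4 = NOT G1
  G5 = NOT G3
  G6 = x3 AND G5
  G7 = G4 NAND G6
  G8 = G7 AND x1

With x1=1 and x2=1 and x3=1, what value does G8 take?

0

G1 = 1 NAND 1 = 0
G2 = 0 AND 1 = 0
G3 = 0 AND 0 = 0
G4 = NOT 0 = 1
G5 = NOT 0 = 1
G6 = 1 AND 1 = 1
G7 = 1 NAND 1 = 0
G8 = 0 AND 1 = 0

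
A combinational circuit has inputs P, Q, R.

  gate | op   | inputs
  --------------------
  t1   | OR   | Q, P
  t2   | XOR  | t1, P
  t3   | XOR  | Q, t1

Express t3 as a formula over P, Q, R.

Q XOR (Q OR P)

t1 = Q OR P
t3 = Q XOR t1 = Q XOR (Q OR P)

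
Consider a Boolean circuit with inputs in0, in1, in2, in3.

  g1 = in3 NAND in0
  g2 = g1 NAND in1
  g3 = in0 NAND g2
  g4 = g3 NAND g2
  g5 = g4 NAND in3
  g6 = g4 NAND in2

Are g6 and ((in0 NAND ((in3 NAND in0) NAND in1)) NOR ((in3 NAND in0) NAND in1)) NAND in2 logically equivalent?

No

g1 = in3 NAND in0
g2 = g1 NAND in1 = (in3 NAND in0) NAND in1
g3 = in0 NAND g2 = in0 NAND ((in3 NAND in0) NAND in1)
g4 = g3 NAND g2 = (in0 NAND ((in3 NAND in0) NAND in1)) NAND ((in3 NAND in0) NAND in1)
g6 = g4 NAND in2 = ((in0 NAND ((in3 NAND in0) NAND in1)) NAND ((in3 NAND in0) NAND in1)) NAND in2
At in0=0, in1=1, in2=1, in3=0: circuit gives 0, formula gives 1.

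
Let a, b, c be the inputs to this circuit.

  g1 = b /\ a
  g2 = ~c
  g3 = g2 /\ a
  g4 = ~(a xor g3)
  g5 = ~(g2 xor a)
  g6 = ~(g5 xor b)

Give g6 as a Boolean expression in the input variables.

~((~(~c xor a)) xor b)

g2 = ~c
g5 = ~(g2 xor a) = ~(~c xor a)
g6 = ~(g5 xor b) = ~((~(~c xor a)) xor b)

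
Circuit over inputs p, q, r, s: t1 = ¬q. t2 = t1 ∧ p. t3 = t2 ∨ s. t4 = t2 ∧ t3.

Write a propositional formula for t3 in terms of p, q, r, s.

t1 = ¬q
t2 = t1 ∧ p = ¬q ∧ p
t3 = t2 ∨ s = (¬q ∧ p) ∨ s

(¬q ∧ p) ∨ s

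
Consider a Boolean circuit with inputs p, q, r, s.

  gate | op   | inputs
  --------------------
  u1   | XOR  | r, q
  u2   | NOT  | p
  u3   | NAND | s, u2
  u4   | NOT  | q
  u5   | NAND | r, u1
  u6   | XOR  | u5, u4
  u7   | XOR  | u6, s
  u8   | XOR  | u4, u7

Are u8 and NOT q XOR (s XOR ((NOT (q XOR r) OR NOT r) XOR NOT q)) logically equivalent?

Yes

u1 = r XOR q
u4 = NOT q
u5 = r NAND u1 = r NAND (r XOR q)
u6 = u5 XOR u4 = (r NAND (r XOR q)) XOR NOT q
u7 = u6 XOR s = ((r NAND (r XOR q)) XOR NOT q) XOR s
u8 = u4 XOR u7 = NOT q XOR (((r NAND (r XOR q)) XOR NOT q) XOR s)
At p=0, q=0, r=0, s=1: circuit gives 0, formula gives 0.
At p=0, q=0, r=0, s=0: circuit gives 1, formula gives 1.
Agrees on all 16 inputs.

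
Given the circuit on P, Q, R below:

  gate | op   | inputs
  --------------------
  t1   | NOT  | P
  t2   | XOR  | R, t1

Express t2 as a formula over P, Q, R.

R XOR NOT P

t1 = NOT P
t2 = R XOR t1 = R XOR NOT P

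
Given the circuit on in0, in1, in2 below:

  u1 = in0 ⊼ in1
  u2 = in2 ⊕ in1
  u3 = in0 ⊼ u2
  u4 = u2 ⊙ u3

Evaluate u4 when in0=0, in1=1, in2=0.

1

u2 = 0 ⊕ 1 = 1
u3 = 0 ⊼ 1 = 1
u4 = 1 ⊙ 1 = 1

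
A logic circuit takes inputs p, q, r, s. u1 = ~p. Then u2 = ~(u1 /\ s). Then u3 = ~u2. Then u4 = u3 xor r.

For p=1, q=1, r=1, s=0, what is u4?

1

u1 = ~1 = 0
u2 = ~(0 /\ 0) = 1
u3 = ~1 = 0
u4 = 0 xor 1 = 1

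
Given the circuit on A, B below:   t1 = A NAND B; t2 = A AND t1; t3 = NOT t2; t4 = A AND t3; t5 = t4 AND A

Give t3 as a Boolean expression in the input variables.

t1 = A NAND B
t2 = A AND t1 = A AND (A NAND B)
t3 = NOT t2 = NOT (A AND (A NAND B))

NOT (A AND (A NAND B))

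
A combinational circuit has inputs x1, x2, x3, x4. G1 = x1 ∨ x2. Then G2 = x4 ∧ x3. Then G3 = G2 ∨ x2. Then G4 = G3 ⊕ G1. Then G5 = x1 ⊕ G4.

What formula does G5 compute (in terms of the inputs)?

G1 = x1 ∨ x2
G2 = x4 ∧ x3
G3 = G2 ∨ x2 = (x4 ∧ x3) ∨ x2
G4 = G3 ⊕ G1 = ((x4 ∧ x3) ∨ x2) ⊕ (x1 ∨ x2)
G5 = x1 ⊕ G4 = x1 ⊕ (((x4 ∧ x3) ∨ x2) ⊕ (x1 ∨ x2))

x1 ⊕ (((x4 ∧ x3) ∨ x2) ⊕ (x1 ∨ x2))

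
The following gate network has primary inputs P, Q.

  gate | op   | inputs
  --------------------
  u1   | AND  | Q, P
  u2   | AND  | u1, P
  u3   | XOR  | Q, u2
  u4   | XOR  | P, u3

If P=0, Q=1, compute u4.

1

u1 = 1 AND 0 = 0
u2 = 0 AND 0 = 0
u3 = 1 XOR 0 = 1
u4 = 0 XOR 1 = 1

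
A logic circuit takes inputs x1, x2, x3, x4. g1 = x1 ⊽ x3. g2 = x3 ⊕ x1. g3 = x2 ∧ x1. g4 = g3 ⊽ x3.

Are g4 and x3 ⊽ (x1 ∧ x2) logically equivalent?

Yes

g3 = x2 ∧ x1
g4 = g3 ⊽ x3 = (x2 ∧ x1) ⊽ x3
At x1=0, x2=0, x3=1, x4=0: circuit gives 0, formula gives 0.
At x1=0, x2=0, x3=0, x4=0: circuit gives 1, formula gives 1.
Agrees on all 16 inputs.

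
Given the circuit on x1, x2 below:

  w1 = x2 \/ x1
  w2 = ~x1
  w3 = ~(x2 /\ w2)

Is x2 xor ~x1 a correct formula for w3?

w2 = ~x1
w3 = ~(x2 /\ w2) = ~(x2 /\ ~x1)
At x1=1, x2=0: circuit gives 1, formula gives 0.

No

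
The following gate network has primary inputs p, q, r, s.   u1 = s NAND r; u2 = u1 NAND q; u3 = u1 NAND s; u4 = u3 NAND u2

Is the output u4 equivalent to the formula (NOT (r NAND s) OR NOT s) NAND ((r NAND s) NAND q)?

u1 = s NAND r
u2 = u1 NAND q = (s NAND r) NAND q
u3 = u1 NAND s = (s NAND r) NAND s
u4 = u3 NAND u2 = ((s NAND r) NAND s) NAND ((s NAND r) NAND q)
At p=0, q=0, r=0, s=0: circuit gives 0, formula gives 0.
At p=0, q=0, r=0, s=1: circuit gives 1, formula gives 1.
Agrees on all 16 inputs.

Yes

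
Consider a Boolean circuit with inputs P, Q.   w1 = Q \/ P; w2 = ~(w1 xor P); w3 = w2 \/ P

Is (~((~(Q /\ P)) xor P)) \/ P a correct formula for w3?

No

w1 = Q \/ P
w2 = ~(w1 xor P) = ~((Q \/ P) xor P)
w3 = w2 \/ P = (~((Q \/ P) xor P)) \/ P
At P=0, Q=0: circuit gives 1, formula gives 0.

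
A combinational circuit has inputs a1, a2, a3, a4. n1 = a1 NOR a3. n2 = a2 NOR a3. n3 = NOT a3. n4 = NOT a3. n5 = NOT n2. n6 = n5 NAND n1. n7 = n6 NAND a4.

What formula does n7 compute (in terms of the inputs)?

n1 = a1 NOR a3
n2 = a2 NOR a3
n5 = NOT n2 = NOT (a2 NOR a3)
n6 = n5 NAND n1 = NOT (a2 NOR a3) NAND (a1 NOR a3)
n7 = n6 NAND a4 = (NOT (a2 NOR a3) NAND (a1 NOR a3)) NAND a4

(NOT (a2 NOR a3) NAND (a1 NOR a3)) NAND a4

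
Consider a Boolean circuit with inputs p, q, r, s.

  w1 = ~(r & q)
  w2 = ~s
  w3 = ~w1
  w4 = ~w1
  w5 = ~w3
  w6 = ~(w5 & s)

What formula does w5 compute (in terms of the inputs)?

~~(~(r & q))

w1 = ~(r & q)
w3 = ~w1 = ~(~(r & q))
w5 = ~w3 = ~~(~(r & q))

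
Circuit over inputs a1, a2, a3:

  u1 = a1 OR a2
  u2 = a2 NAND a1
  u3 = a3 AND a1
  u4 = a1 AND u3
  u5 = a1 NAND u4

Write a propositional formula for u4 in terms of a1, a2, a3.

a1 AND (a3 AND a1)

u3 = a3 AND a1
u4 = a1 AND u3 = a1 AND (a3 AND a1)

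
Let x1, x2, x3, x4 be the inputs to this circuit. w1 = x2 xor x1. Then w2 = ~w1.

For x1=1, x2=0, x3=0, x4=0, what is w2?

w1 = 0 xor 1 = 1
w2 = ~1 = 0

0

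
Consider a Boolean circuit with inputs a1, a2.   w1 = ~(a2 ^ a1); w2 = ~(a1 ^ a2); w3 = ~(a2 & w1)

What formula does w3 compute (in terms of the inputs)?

~(a2 & (~(a2 ^ a1)))

w1 = ~(a2 ^ a1)
w3 = ~(a2 & w1) = ~(a2 & (~(a2 ^ a1)))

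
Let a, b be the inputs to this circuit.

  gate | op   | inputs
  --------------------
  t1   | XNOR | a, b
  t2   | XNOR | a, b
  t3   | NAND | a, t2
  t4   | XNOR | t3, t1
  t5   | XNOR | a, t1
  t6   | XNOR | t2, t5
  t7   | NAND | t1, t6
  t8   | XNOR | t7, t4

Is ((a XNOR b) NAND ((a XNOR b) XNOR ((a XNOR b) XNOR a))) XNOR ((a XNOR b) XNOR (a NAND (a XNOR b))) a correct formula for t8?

t1 = a XNOR b
t2 = a XNOR b
t3 = a NAND t2 = a NAND (a XNOR b)
t4 = t3 XNOR t1 = (a NAND (a XNOR b)) XNOR (a XNOR b)
t5 = a XNOR t1 = a XNOR (a XNOR b)
t6 = t2 XNOR t5 = (a XNOR b) XNOR (a XNOR (a XNOR b))
t7 = t1 NAND t6 = (a XNOR b) NAND ((a XNOR b) XNOR (a XNOR (a XNOR b)))
t8 = t7 XNOR t4 = ((a XNOR b) NAND ((a XNOR b) XNOR (a XNOR (a XNOR b)))) XNOR ((a NAND (a XNOR b)) XNOR (a XNOR b))
At a=0, b=1: circuit gives 0, formula gives 0.
At a=0, b=0: circuit gives 1, formula gives 1.
Agrees on all 4 inputs.

Yes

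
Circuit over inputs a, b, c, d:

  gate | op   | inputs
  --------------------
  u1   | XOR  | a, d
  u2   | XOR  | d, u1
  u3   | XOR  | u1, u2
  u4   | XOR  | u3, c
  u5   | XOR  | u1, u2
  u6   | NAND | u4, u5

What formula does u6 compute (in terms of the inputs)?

u1 = a XOR d
u2 = d XOR u1 = d XOR (a XOR d)
u3 = u1 XOR u2 = (a XOR d) XOR (d XOR (a XOR d))
u4 = u3 XOR c = ((a XOR d) XOR (d XOR (a XOR d))) XOR c
u5 = u1 XOR u2 = (a XOR d) XOR (d XOR (a XOR d))
u6 = u4 NAND u5 = (((a XOR d) XOR (d XOR (a XOR d))) XOR c) NAND ((a XOR d) XOR (d XOR (a XOR d)))

(((a XOR d) XOR (d XOR (a XOR d))) XOR c) NAND ((a XOR d) XOR (d XOR (a XOR d)))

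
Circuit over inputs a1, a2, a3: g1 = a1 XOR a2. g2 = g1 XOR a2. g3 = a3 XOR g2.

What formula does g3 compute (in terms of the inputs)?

a3 XOR ((a1 XOR a2) XOR a2)

g1 = a1 XOR a2
g2 = g1 XOR a2 = (a1 XOR a2) XOR a2
g3 = a3 XOR g2 = a3 XOR ((a1 XOR a2) XOR a2)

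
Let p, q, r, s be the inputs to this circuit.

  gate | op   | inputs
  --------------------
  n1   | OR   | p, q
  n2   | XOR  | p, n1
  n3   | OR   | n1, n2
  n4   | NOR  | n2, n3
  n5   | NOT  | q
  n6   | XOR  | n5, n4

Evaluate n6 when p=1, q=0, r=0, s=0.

1

n1 = 1 OR 0 = 1
n2 = 1 XOR 1 = 0
n3 = 1 OR 0 = 1
n4 = 0 NOR 1 = 0
n5 = NOT 0 = 1
n6 = 1 XOR 0 = 1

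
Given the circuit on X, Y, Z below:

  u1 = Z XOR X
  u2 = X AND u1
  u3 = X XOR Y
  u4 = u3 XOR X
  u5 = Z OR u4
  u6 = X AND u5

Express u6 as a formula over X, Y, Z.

u3 = X XOR Y
u4 = u3 XOR X = (X XOR Y) XOR X
u5 = Z OR u4 = Z OR ((X XOR Y) XOR X)
u6 = X AND u5 = X AND (Z OR ((X XOR Y) XOR X))

X AND (Z OR ((X XOR Y) XOR X))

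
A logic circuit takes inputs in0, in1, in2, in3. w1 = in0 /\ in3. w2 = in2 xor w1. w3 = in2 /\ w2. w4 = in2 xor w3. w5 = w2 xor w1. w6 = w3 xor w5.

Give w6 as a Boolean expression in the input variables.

(in2 /\ (in2 xor (in0 /\ in3))) xor ((in2 xor (in0 /\ in3)) xor (in0 /\ in3))

w1 = in0 /\ in3
w2 = in2 xor w1 = in2 xor (in0 /\ in3)
w3 = in2 /\ w2 = in2 /\ (in2 xor (in0 /\ in3))
w5 = w2 xor w1 = (in2 xor (in0 /\ in3)) xor (in0 /\ in3)
w6 = w3 xor w5 = (in2 /\ (in2 xor (in0 /\ in3))) xor ((in2 xor (in0 /\ in3)) xor (in0 /\ in3))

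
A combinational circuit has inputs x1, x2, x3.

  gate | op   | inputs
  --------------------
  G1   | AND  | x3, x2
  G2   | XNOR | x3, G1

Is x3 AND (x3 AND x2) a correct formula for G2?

No

G1 = x3 AND x2
G2 = x3 XNOR G1 = x3 XNOR (x3 AND x2)
At x1=0, x2=0, x3=0: circuit gives 1, formula gives 0.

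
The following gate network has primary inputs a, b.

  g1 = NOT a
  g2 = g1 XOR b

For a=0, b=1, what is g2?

0

g1 = NOT 0 = 1
g2 = 1 XOR 1 = 0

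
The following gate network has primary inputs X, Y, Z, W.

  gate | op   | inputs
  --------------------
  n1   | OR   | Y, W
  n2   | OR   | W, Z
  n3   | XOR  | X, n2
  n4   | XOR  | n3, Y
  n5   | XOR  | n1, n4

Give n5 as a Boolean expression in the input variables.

n1 = Y OR W
n2 = W OR Z
n3 = X XOR n2 = X XOR (W OR Z)
n4 = n3 XOR Y = (X XOR (W OR Z)) XOR Y
n5 = n1 XOR n4 = (Y OR W) XOR ((X XOR (W OR Z)) XOR Y)

(Y OR W) XOR ((X XOR (W OR Z)) XOR Y)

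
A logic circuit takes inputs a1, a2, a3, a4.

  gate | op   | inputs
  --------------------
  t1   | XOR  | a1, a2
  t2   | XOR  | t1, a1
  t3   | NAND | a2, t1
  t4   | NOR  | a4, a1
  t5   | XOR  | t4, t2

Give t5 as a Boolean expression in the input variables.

(a4 NOR a1) XOR ((a1 XOR a2) XOR a1)

t1 = a1 XOR a2
t2 = t1 XOR a1 = (a1 XOR a2) XOR a1
t4 = a4 NOR a1
t5 = t4 XOR t2 = (a4 NOR a1) XOR ((a1 XOR a2) XOR a1)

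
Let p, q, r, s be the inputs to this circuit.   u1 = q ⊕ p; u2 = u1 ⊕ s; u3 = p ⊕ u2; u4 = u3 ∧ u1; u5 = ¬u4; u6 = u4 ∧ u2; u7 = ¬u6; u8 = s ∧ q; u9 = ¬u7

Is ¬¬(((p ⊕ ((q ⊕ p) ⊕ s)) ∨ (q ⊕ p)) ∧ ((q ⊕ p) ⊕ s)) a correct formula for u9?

No

u1 = q ⊕ p
u2 = u1 ⊕ s = (q ⊕ p) ⊕ s
u3 = p ⊕ u2 = p ⊕ ((q ⊕ p) ⊕ s)
u4 = u3 ∧ u1 = (p ⊕ ((q ⊕ p) ⊕ s)) ∧ (q ⊕ p)
u6 = u4 ∧ u2 = ((p ⊕ ((q ⊕ p) ⊕ s)) ∧ (q ⊕ p)) ∧ ((q ⊕ p) ⊕ s)
u7 = ¬u6 = ¬(((p ⊕ ((q ⊕ p) ⊕ s)) ∧ (q ⊕ p)) ∧ ((q ⊕ p) ⊕ s))
u9 = ¬u7 = ¬¬(((p ⊕ ((q ⊕ p) ⊕ s)) ∧ (q ⊕ p)) ∧ ((q ⊕ p) ⊕ s))
At p=0, q=0, r=0, s=1: circuit gives 0, formula gives 1.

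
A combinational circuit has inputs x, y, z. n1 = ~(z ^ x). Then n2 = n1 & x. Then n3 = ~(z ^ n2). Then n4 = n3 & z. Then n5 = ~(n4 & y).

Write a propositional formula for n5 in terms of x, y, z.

~(((~(z ^ ((~(z ^ x)) & x))) & z) & y)

n1 = ~(z ^ x)
n2 = n1 & x = (~(z ^ x)) & x
n3 = ~(z ^ n2) = ~(z ^ ((~(z ^ x)) & x))
n4 = n3 & z = (~(z ^ ((~(z ^ x)) & x))) & z
n5 = ~(n4 & y) = ~(((~(z ^ ((~(z ^ x)) & x))) & z) & y)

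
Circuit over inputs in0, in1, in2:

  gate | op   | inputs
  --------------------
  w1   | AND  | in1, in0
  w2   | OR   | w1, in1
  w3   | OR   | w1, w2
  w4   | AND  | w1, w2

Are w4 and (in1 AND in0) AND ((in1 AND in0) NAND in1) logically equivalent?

No

w1 = in1 AND in0
w2 = w1 OR in1 = (in1 AND in0) OR in1
w4 = w1 AND w2 = (in1 AND in0) AND ((in1 AND in0) OR in1)
At in0=1, in1=1, in2=0: circuit gives 1, formula gives 0.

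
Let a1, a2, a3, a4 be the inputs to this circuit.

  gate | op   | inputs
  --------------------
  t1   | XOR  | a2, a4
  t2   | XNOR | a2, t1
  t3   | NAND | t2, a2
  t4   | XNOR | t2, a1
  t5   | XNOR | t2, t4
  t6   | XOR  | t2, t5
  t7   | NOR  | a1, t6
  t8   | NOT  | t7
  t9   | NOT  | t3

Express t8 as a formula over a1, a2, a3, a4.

t1 = a2 XOR a4
t2 = a2 XNOR t1 = a2 XNOR (a2 XOR a4)
t4 = t2 XNOR a1 = (a2 XNOR (a2 XOR a4)) XNOR a1
t5 = t2 XNOR t4 = (a2 XNOR (a2 XOR a4)) XNOR ((a2 XNOR (a2 XOR a4)) XNOR a1)
t6 = t2 XOR t5 = (a2 XNOR (a2 XOR a4)) XOR ((a2 XNOR (a2 XOR a4)) XNOR ((a2 XNOR (a2 XOR a4)) XNOR a1))
t7 = a1 NOR t6 = a1 NOR ((a2 XNOR (a2 XOR a4)) XOR ((a2 XNOR (a2 XOR a4)) XNOR ((a2 XNOR (a2 XOR a4)) XNOR a1)))
t8 = NOT t7 = NOT (a1 NOR ((a2 XNOR (a2 XOR a4)) XOR ((a2 XNOR (a2 XOR a4)) XNOR ((a2 XNOR (a2 XOR a4)) XNOR a1))))

NOT (a1 NOR ((a2 XNOR (a2 XOR a4)) XOR ((a2 XNOR (a2 XOR a4)) XNOR ((a2 XNOR (a2 XOR a4)) XNOR a1))))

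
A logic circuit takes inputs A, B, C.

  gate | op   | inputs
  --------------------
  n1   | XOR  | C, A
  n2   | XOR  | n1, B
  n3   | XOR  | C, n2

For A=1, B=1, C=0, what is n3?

n1 = 0 XOR 1 = 1
n2 = 1 XOR 1 = 0
n3 = 0 XOR 0 = 0

0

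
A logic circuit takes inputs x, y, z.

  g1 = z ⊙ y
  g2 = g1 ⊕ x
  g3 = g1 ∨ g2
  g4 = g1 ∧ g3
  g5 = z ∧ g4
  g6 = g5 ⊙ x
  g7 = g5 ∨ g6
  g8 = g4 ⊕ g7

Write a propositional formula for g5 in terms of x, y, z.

z ∧ ((z ⊙ y) ∧ ((z ⊙ y) ∨ ((z ⊙ y) ⊕ x)))

g1 = z ⊙ y
g2 = g1 ⊕ x = (z ⊙ y) ⊕ x
g3 = g1 ∨ g2 = (z ⊙ y) ∨ ((z ⊙ y) ⊕ x)
g4 = g1 ∧ g3 = (z ⊙ y) ∧ ((z ⊙ y) ∨ ((z ⊙ y) ⊕ x))
g5 = z ∧ g4 = z ∧ ((z ⊙ y) ∧ ((z ⊙ y) ∨ ((z ⊙ y) ⊕ x)))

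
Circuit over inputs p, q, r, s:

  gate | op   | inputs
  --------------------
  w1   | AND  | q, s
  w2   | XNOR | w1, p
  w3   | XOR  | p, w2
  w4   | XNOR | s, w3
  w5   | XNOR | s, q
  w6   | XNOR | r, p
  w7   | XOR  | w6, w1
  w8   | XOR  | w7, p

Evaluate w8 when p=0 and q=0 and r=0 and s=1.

1

w1 = 0 AND 1 = 0
w6 = 0 XNOR 0 = 1
w7 = 1 XOR 0 = 1
w8 = 1 XOR 0 = 1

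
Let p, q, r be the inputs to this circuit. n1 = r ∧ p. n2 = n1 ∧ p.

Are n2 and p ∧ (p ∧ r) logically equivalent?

n1 = r ∧ p
n2 = n1 ∧ p = (r ∧ p) ∧ p
At p=0, q=0, r=0: circuit gives 0, formula gives 0.
At p=1, q=0, r=1: circuit gives 1, formula gives 1.
Agrees on all 8 inputs.

Yes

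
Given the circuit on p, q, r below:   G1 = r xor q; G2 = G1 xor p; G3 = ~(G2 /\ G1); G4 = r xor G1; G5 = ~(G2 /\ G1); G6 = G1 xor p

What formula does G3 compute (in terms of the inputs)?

~(((r xor q) xor p) /\ (r xor q))

G1 = r xor q
G2 = G1 xor p = (r xor q) xor p
G3 = ~(G2 /\ G1) = ~(((r xor q) xor p) /\ (r xor q))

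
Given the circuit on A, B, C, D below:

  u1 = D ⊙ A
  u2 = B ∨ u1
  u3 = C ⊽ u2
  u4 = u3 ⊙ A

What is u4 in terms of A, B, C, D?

(C ⊽ (B ∨ (D ⊙ A))) ⊙ A

u1 = D ⊙ A
u2 = B ∨ u1 = B ∨ (D ⊙ A)
u3 = C ⊽ u2 = C ⊽ (B ∨ (D ⊙ A))
u4 = u3 ⊙ A = (C ⊽ (B ∨ (D ⊙ A))) ⊙ A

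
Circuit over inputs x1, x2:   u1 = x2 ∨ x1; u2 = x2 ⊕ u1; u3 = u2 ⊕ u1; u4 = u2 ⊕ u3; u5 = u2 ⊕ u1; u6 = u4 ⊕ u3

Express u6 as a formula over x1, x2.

((x2 ⊕ (x2 ∨ x1)) ⊕ ((x2 ⊕ (x2 ∨ x1)) ⊕ (x2 ∨ x1))) ⊕ ((x2 ⊕ (x2 ∨ x1)) ⊕ (x2 ∨ x1))

u1 = x2 ∨ x1
u2 = x2 ⊕ u1 = x2 ⊕ (x2 ∨ x1)
u3 = u2 ⊕ u1 = (x2 ⊕ (x2 ∨ x1)) ⊕ (x2 ∨ x1)
u4 = u2 ⊕ u3 = (x2 ⊕ (x2 ∨ x1)) ⊕ ((x2 ⊕ (x2 ∨ x1)) ⊕ (x2 ∨ x1))
u6 = u4 ⊕ u3 = ((x2 ⊕ (x2 ∨ x1)) ⊕ ((x2 ⊕ (x2 ∨ x1)) ⊕ (x2 ∨ x1))) ⊕ ((x2 ⊕ (x2 ∨ x1)) ⊕ (x2 ∨ x1))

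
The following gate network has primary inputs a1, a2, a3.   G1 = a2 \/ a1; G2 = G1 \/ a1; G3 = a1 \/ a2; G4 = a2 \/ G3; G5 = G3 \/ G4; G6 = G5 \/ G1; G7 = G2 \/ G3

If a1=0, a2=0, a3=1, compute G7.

0

G1 = 0 \/ 0 = 0
G2 = 0 \/ 0 = 0
G3 = 0 \/ 0 = 0
G7 = 0 \/ 0 = 0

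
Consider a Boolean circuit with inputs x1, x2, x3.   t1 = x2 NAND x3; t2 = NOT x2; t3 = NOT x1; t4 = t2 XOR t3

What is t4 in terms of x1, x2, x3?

t2 = NOT x2
t3 = NOT x1
t4 = t2 XOR t3 = NOT x2 XOR NOT x1

NOT x2 XOR NOT x1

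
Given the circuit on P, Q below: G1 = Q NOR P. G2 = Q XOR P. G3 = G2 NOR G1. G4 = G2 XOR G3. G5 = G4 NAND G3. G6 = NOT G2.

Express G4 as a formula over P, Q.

G1 = Q NOR P
G2 = Q XOR P
G3 = G2 NOR G1 = (Q XOR P) NOR (Q NOR P)
G4 = G2 XOR G3 = (Q XOR P) XOR ((Q XOR P) NOR (Q NOR P))

(Q XOR P) XOR ((Q XOR P) NOR (Q NOR P))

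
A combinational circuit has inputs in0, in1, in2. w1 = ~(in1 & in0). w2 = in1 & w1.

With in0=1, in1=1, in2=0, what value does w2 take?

0

w1 = ~(1 & 1) = 0
w2 = 1 & 0 = 0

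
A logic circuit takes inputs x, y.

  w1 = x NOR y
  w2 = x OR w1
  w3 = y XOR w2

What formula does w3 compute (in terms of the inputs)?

y XOR (x OR (x NOR y))

w1 = x NOR y
w2 = x OR w1 = x OR (x NOR y)
w3 = y XOR w2 = y XOR (x OR (x NOR y))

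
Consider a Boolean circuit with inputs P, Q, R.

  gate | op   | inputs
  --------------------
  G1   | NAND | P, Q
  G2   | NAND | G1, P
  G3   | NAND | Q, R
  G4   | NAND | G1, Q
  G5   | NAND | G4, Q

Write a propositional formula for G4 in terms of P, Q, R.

(P NAND Q) NAND Q

G1 = P NAND Q
G4 = G1 NAND Q = (P NAND Q) NAND Q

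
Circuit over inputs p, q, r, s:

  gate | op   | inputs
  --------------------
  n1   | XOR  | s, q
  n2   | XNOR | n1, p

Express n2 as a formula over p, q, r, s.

n1 = s XOR q
n2 = n1 XNOR p = (s XOR q) XNOR p

(s XOR q) XNOR p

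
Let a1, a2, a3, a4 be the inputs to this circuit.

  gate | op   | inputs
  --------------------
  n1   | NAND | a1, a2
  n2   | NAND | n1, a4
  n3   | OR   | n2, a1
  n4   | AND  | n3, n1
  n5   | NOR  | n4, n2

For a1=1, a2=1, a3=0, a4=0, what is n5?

0

n1 = 1 NAND 1 = 0
n2 = 0 NAND 0 = 1
n3 = 1 OR 1 = 1
n4 = 1 AND 0 = 0
n5 = 0 NOR 1 = 0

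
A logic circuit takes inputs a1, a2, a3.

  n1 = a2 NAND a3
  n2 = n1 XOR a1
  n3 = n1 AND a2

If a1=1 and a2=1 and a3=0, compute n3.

n1 = 1 NAND 0 = 1
n3 = 1 AND 1 = 1

1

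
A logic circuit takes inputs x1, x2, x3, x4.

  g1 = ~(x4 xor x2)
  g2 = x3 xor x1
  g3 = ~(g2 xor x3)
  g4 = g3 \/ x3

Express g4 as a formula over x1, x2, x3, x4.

g2 = x3 xor x1
g3 = ~(g2 xor x3) = ~((x3 xor x1) xor x3)
g4 = g3 \/ x3 = (~((x3 xor x1) xor x3)) \/ x3

(~((x3 xor x1) xor x3)) \/ x3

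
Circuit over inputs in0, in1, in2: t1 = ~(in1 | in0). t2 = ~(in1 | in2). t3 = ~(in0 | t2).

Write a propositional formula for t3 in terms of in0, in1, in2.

t2 = ~(in1 | in2)
t3 = ~(in0 | t2) = ~(in0 | (~(in1 | in2)))

~(in0 | (~(in1 | in2)))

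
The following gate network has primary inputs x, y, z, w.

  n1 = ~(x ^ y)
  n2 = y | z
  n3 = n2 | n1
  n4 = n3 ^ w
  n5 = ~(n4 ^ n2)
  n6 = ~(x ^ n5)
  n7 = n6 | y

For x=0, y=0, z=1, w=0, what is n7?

0

n1 = ~(0 ^ 0) = 1
n2 = 0 | 1 = 1
n3 = 1 | 1 = 1
n4 = 1 ^ 0 = 1
n5 = ~(1 ^ 1) = 1
n6 = ~(0 ^ 1) = 0
n7 = 0 | 0 = 0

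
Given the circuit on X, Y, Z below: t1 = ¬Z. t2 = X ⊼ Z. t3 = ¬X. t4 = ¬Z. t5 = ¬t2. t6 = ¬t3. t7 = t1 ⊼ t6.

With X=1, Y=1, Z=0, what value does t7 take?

t1 = ¬0 = 1
t3 = ¬1 = 0
t6 = ¬0 = 1
t7 = 1 ⊼ 1 = 0

0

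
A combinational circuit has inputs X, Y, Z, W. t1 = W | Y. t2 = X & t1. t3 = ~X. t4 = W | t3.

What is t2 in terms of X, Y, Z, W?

X & (W | Y)

t1 = W | Y
t2 = X & t1 = X & (W | Y)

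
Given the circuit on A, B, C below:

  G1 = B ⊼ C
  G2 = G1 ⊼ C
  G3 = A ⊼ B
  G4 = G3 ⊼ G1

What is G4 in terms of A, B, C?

(A ⊼ B) ⊼ (B ⊼ C)

G1 = B ⊼ C
G3 = A ⊼ B
G4 = G3 ⊼ G1 = (A ⊼ B) ⊼ (B ⊼ C)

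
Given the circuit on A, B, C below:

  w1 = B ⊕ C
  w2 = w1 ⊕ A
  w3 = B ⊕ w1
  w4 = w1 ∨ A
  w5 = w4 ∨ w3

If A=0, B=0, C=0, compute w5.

0

w1 = 0 ⊕ 0 = 0
w3 = 0 ⊕ 0 = 0
w4 = 0 ∨ 0 = 0
w5 = 0 ∨ 0 = 0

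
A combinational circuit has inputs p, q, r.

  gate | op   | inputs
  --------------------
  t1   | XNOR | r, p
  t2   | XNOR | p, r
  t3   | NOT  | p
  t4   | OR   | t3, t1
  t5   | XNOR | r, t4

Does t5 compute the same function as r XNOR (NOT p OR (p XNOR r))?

Yes

t1 = r XNOR p
t3 = NOT p
t4 = t3 OR t1 = NOT p OR (r XNOR p)
t5 = r XNOR t4 = r XNOR (NOT p OR (r XNOR p))
At p=0, q=0, r=0: circuit gives 0, formula gives 0.
At p=0, q=0, r=1: circuit gives 1, formula gives 1.
Agrees on all 8 inputs.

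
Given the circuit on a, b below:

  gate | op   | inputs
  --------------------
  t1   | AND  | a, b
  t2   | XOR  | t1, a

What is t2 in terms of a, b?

t1 = a AND b
t2 = t1 XOR a = (a AND b) XOR a

(a AND b) XOR a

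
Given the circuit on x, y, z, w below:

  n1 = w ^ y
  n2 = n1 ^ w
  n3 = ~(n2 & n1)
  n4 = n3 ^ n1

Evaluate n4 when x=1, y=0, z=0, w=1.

0

n1 = 1 ^ 0 = 1
n2 = 1 ^ 1 = 0
n3 = ~(0 & 1) = 1
n4 = 1 ^ 1 = 0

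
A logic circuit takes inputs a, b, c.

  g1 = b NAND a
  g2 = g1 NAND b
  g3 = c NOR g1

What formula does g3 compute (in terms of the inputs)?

g1 = b NAND a
g3 = c NOR g1 = c NOR (b NAND a)

c NOR (b NAND a)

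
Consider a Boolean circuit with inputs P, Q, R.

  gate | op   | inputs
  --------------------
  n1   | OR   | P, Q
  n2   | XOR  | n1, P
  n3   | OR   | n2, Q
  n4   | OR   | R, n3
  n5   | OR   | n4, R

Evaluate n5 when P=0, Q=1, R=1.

1

n1 = 0 OR 1 = 1
n2 = 1 XOR 0 = 1
n3 = 1 OR 1 = 1
n4 = 1 OR 1 = 1
n5 = 1 OR 1 = 1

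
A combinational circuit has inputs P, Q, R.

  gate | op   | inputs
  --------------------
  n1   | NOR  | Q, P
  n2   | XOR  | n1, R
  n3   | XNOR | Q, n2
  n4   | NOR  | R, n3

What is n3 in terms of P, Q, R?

n1 = Q NOR P
n2 = n1 XOR R = (Q NOR P) XOR R
n3 = Q XNOR n2 = Q XNOR ((Q NOR P) XOR R)

Q XNOR ((Q NOR P) XOR R)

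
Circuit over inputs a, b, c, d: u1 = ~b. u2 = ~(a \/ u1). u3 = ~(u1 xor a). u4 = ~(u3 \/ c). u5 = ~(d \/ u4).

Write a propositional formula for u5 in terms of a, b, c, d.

u1 = ~b
u3 = ~(u1 xor a) = ~(~b xor a)
u4 = ~(u3 \/ c) = ~((~(~b xor a)) \/ c)
u5 = ~(d \/ u4) = ~(d \/ (~((~(~b xor a)) \/ c)))

~(d \/ (~((~(~b xor a)) \/ c)))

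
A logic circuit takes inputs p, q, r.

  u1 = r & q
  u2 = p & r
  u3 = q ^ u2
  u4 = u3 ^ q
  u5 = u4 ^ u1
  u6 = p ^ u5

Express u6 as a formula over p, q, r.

u1 = r & q
u2 = p & r
u3 = q ^ u2 = q ^ (p & r)
u4 = u3 ^ q = (q ^ (p & r)) ^ q
u5 = u4 ^ u1 = ((q ^ (p & r)) ^ q) ^ (r & q)
u6 = p ^ u5 = p ^ (((q ^ (p & r)) ^ q) ^ (r & q))

p ^ (((q ^ (p & r)) ^ q) ^ (r & q))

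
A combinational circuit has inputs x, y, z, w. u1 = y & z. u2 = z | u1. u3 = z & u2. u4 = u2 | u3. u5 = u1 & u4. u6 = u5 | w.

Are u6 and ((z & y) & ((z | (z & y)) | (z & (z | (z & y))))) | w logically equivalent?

u1 = y & z
u2 = z | u1 = z | (y & z)
u3 = z & u2 = z & (z | (y & z))
u4 = u2 | u3 = (z | (y & z)) | (z & (z | (y & z)))
u5 = u1 & u4 = (y & z) & ((z | (y & z)) | (z & (z | (y & z))))
u6 = u5 | w = ((y & z) & ((z | (y & z)) | (z & (z | (y & z))))) | w
At x=0, y=0, z=0, w=0: circuit gives 0, formula gives 0.
At x=0, y=0, z=0, w=1: circuit gives 1, formula gives 1.
Agrees on all 16 inputs.

Yes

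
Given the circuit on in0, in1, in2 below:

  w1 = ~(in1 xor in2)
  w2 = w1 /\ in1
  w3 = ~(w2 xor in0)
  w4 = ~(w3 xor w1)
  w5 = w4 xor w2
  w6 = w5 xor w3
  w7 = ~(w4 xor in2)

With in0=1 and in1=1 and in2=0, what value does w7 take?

w1 = ~(1 xor 0) = 0
w2 = 0 /\ 1 = 0
w3 = ~(0 xor 1) = 0
w4 = ~(0 xor 0) = 1
w7 = ~(1 xor 0) = 0

0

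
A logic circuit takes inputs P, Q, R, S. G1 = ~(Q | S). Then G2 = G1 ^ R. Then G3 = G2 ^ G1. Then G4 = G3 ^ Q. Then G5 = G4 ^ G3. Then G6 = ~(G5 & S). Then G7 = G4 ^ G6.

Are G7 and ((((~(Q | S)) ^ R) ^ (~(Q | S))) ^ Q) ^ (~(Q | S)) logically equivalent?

No

G1 = ~(Q | S)
G2 = G1 ^ R = (~(Q | S)) ^ R
G3 = G2 ^ G1 = ((~(Q | S)) ^ R) ^ (~(Q | S))
G4 = G3 ^ Q = (((~(Q | S)) ^ R) ^ (~(Q | S))) ^ Q
G5 = G4 ^ G3 = ((((~(Q | S)) ^ R) ^ (~(Q | S))) ^ Q) ^ (((~(Q | S)) ^ R) ^ (~(Q | S)))
G6 = ~(G5 & S) = ~((((((~(Q | S)) ^ R) ^ (~(Q | S))) ^ Q) ^ (((~(Q | S)) ^ R) ^ (~(Q | S)))) & S)
G7 = G4 ^ G6 = ((((~(Q | S)) ^ R) ^ (~(Q | S))) ^ Q) ^ (~((((((~(Q | S)) ^ R) ^ (~(Q | S))) ^ Q) ^ (((~(Q | S)) ^ R) ^ (~(Q | S)))) & S))
At P=0, Q=0, R=0, S=1: circuit gives 1, formula gives 0.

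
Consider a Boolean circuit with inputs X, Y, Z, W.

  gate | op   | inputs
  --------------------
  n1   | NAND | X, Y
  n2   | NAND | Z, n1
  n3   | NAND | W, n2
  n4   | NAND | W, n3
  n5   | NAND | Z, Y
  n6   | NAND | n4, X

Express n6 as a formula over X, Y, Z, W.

(W NAND (W NAND (Z NAND (X NAND Y)))) NAND X

n1 = X NAND Y
n2 = Z NAND n1 = Z NAND (X NAND Y)
n3 = W NAND n2 = W NAND (Z NAND (X NAND Y))
n4 = W NAND n3 = W NAND (W NAND (Z NAND (X NAND Y)))
n6 = n4 NAND X = (W NAND (W NAND (Z NAND (X NAND Y)))) NAND X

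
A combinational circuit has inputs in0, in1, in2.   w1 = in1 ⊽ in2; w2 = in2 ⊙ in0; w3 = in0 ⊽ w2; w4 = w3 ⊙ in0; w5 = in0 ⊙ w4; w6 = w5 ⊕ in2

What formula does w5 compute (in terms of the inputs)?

in0 ⊙ ((in0 ⊽ (in2 ⊙ in0)) ⊙ in0)

w2 = in2 ⊙ in0
w3 = in0 ⊽ w2 = in0 ⊽ (in2 ⊙ in0)
w4 = w3 ⊙ in0 = (in0 ⊽ (in2 ⊙ in0)) ⊙ in0
w5 = in0 ⊙ w4 = in0 ⊙ ((in0 ⊽ (in2 ⊙ in0)) ⊙ in0)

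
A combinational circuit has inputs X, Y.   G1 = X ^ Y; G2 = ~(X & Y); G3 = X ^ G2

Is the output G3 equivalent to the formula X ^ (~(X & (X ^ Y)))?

No

G2 = ~(X & Y)
G3 = X ^ G2 = X ^ (~(X & Y))
At X=1, Y=0: circuit gives 0, formula gives 1.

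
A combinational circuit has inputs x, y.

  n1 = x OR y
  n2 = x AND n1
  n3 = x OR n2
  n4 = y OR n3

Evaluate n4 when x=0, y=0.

0

n1 = 0 OR 0 = 0
n2 = 0 AND 0 = 0
n3 = 0 OR 0 = 0
n4 = 0 OR 0 = 0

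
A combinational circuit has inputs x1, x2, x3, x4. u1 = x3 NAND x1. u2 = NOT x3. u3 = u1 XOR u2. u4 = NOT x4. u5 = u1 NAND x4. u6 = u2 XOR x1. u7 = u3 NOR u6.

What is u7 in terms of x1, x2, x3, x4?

u1 = x3 NAND x1
u2 = NOT x3
u3 = u1 XOR u2 = (x3 NAND x1) XOR NOT x3
u6 = u2 XOR x1 = NOT x3 XOR x1
u7 = u3 NOR u6 = ((x3 NAND x1) XOR NOT x3) NOR (NOT x3 XOR x1)

((x3 NAND x1) XOR NOT x3) NOR (NOT x3 XOR x1)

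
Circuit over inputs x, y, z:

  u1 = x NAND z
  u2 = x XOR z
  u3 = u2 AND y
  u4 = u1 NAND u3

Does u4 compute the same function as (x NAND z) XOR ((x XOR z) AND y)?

No

u1 = x NAND z
u2 = x XOR z
u3 = u2 AND y = (x XOR z) AND y
u4 = u1 NAND u3 = (x NAND z) NAND ((x XOR z) AND y)
At x=1, y=0, z=1: circuit gives 1, formula gives 0.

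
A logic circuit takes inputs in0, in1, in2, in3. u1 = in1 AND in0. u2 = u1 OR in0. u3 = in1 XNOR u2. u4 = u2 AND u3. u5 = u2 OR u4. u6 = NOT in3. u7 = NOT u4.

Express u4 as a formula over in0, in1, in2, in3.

((in1 AND in0) OR in0) AND (in1 XNOR ((in1 AND in0) OR in0))

u1 = in1 AND in0
u2 = u1 OR in0 = (in1 AND in0) OR in0
u3 = in1 XNOR u2 = in1 XNOR ((in1 AND in0) OR in0)
u4 = u2 AND u3 = ((in1 AND in0) OR in0) AND (in1 XNOR ((in1 AND in0) OR in0))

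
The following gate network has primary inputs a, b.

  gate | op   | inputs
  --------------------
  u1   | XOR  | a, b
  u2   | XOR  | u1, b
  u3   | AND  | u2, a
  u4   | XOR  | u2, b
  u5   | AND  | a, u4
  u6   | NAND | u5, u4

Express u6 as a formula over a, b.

(a AND (((a XOR b) XOR b) XOR b)) NAND (((a XOR b) XOR b) XOR b)

u1 = a XOR b
u2 = u1 XOR b = (a XOR b) XOR b
u4 = u2 XOR b = ((a XOR b) XOR b) XOR b
u5 = a AND u4 = a AND (((a XOR b) XOR b) XOR b)
u6 = u5 NAND u4 = (a AND (((a XOR b) XOR b) XOR b)) NAND (((a XOR b) XOR b) XOR b)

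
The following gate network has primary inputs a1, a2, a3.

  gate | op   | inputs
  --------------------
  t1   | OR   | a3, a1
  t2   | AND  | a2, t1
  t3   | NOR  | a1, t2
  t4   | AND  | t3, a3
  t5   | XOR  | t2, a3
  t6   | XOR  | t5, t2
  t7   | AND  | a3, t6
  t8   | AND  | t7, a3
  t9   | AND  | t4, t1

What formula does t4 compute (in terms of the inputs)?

t1 = a3 OR a1
t2 = a2 AND t1 = a2 AND (a3 OR a1)
t3 = a1 NOR t2 = a1 NOR (a2 AND (a3 OR a1))
t4 = t3 AND a3 = (a1 NOR (a2 AND (a3 OR a1))) AND a3

(a1 NOR (a2 AND (a3 OR a1))) AND a3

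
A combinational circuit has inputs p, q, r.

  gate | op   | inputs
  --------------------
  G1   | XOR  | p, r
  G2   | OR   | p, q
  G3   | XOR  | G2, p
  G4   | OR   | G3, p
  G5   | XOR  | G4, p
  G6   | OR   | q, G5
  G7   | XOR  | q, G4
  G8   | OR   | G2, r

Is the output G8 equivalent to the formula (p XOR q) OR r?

No

G2 = p OR q
G8 = G2 OR r = (p OR q) OR r
At p=1, q=1, r=0: circuit gives 1, formula gives 0.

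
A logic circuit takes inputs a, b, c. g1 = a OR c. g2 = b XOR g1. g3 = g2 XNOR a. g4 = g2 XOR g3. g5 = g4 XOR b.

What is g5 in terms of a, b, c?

g1 = a OR c
g2 = b XOR g1 = b XOR (a OR c)
g3 = g2 XNOR a = (b XOR (a OR c)) XNOR a
g4 = g2 XOR g3 = (b XOR (a OR c)) XOR ((b XOR (a OR c)) XNOR a)
g5 = g4 XOR b = ((b XOR (a OR c)) XOR ((b XOR (a OR c)) XNOR a)) XOR b

((b XOR (a OR c)) XOR ((b XOR (a OR c)) XNOR a)) XOR b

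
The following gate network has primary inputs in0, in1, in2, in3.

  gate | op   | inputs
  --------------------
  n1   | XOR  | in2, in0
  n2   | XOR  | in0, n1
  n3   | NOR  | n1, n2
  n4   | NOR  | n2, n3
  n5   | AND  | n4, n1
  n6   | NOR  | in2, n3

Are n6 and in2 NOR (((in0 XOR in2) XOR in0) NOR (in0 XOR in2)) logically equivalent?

n1 = in2 XOR in0
n2 = in0 XOR n1 = in0 XOR (in2 XOR in0)
n3 = n1 NOR n2 = (in2 XOR in0) NOR (in0 XOR (in2 XOR in0))
n6 = in2 NOR n3 = in2 NOR ((in2 XOR in0) NOR (in0 XOR (in2 XOR in0)))
At in0=0, in1=0, in2=0, in3=0: circuit gives 0, formula gives 0.
At in0=1, in1=0, in2=0, in3=0: circuit gives 1, formula gives 1.
Agrees on all 16 inputs.

Yes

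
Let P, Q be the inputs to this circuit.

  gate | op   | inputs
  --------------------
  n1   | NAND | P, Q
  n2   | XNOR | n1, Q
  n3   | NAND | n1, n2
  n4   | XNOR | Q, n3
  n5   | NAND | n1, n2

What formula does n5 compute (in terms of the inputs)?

(P NAND Q) NAND ((P NAND Q) XNOR Q)

n1 = P NAND Q
n2 = n1 XNOR Q = (P NAND Q) XNOR Q
n5 = n1 NAND n2 = (P NAND Q) NAND ((P NAND Q) XNOR Q)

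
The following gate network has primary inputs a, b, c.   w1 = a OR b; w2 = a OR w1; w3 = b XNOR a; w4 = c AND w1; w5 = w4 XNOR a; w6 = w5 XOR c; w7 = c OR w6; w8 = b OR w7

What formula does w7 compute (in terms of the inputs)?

w1 = a OR b
w4 = c AND w1 = c AND (a OR b)
w5 = w4 XNOR a = (c AND (a OR b)) XNOR a
w6 = w5 XOR c = ((c AND (a OR b)) XNOR a) XOR c
w7 = c OR w6 = c OR (((c AND (a OR b)) XNOR a) XOR c)

c OR (((c AND (a OR b)) XNOR a) XOR c)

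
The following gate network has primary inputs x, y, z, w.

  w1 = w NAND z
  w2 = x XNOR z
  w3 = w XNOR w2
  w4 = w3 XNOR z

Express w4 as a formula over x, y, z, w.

w2 = x XNOR z
w3 = w XNOR w2 = w XNOR (x XNOR z)
w4 = w3 XNOR z = (w XNOR (x XNOR z)) XNOR z

(w XNOR (x XNOR z)) XNOR z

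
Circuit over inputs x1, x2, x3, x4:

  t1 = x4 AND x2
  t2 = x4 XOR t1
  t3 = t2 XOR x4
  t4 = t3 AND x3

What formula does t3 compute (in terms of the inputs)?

t1 = x4 AND x2
t2 = x4 XOR t1 = x4 XOR (x4 AND x2)
t3 = t2 XOR x4 = (x4 XOR (x4 AND x2)) XOR x4

(x4 XOR (x4 AND x2)) XOR x4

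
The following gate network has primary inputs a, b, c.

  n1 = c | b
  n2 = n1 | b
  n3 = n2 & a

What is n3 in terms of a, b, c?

n1 = c | b
n2 = n1 | b = (c | b) | b
n3 = n2 & a = ((c | b) | b) & a

((c | b) | b) & a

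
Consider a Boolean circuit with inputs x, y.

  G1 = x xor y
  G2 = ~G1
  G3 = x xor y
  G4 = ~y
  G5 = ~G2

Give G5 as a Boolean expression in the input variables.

~~(x xor y)

G1 = x xor y
G2 = ~G1 = ~(x xor y)
G5 = ~G2 = ~~(x xor y)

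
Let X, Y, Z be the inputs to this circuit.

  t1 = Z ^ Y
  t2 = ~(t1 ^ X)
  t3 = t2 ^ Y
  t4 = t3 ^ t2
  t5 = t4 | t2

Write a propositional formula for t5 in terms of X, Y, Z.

(((~((Z ^ Y) ^ X)) ^ Y) ^ (~((Z ^ Y) ^ X))) | (~((Z ^ Y) ^ X))

t1 = Z ^ Y
t2 = ~(t1 ^ X) = ~((Z ^ Y) ^ X)
t3 = t2 ^ Y = (~((Z ^ Y) ^ X)) ^ Y
t4 = t3 ^ t2 = ((~((Z ^ Y) ^ X)) ^ Y) ^ (~((Z ^ Y) ^ X))
t5 = t4 | t2 = (((~((Z ^ Y) ^ X)) ^ Y) ^ (~((Z ^ Y) ^ X))) | (~((Z ^ Y) ^ X))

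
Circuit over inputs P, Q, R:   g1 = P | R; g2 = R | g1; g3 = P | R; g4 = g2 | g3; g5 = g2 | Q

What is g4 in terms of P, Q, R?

g1 = P | R
g2 = R | g1 = R | (P | R)
g3 = P | R
g4 = g2 | g3 = (R | (P | R)) | (P | R)

(R | (P | R)) | (P | R)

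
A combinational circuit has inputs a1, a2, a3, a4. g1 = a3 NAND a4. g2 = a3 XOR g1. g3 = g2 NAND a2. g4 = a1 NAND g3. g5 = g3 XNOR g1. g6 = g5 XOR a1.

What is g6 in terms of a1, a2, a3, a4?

g1 = a3 NAND a4
g2 = a3 XOR g1 = a3 XOR (a3 NAND a4)
g3 = g2 NAND a2 = (a3 XOR (a3 NAND a4)) NAND a2
g5 = g3 XNOR g1 = ((a3 XOR (a3 NAND a4)) NAND a2) XNOR (a3 NAND a4)
g6 = g5 XOR a1 = (((a3 XOR (a3 NAND a4)) NAND a2) XNOR (a3 NAND a4)) XOR a1

(((a3 XOR (a3 NAND a4)) NAND a2) XNOR (a3 NAND a4)) XOR a1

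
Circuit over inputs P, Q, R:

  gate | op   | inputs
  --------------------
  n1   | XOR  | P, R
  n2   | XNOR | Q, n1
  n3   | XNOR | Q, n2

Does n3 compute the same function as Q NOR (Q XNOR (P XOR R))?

n1 = P XOR R
n2 = Q XNOR n1 = Q XNOR (P XOR R)
n3 = Q XNOR n2 = Q XNOR (Q XNOR (P XOR R))
At P=0, Q=1, R=1: circuit gives 1, formula gives 0.

No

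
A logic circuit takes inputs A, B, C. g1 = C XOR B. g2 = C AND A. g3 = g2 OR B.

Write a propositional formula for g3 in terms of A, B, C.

(C AND A) OR B

g2 = C AND A
g3 = g2 OR B = (C AND A) OR B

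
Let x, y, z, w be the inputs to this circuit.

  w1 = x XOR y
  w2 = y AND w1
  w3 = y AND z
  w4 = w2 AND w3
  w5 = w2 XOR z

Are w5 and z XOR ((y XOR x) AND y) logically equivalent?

w1 = x XOR y
w2 = y AND w1 = y AND (x XOR y)
w5 = w2 XOR z = (y AND (x XOR y)) XOR z
At x=0, y=0, z=0, w=0: circuit gives 0, formula gives 0.
At x=0, y=0, z=1, w=0: circuit gives 1, formula gives 1.
Agrees on all 16 inputs.

Yes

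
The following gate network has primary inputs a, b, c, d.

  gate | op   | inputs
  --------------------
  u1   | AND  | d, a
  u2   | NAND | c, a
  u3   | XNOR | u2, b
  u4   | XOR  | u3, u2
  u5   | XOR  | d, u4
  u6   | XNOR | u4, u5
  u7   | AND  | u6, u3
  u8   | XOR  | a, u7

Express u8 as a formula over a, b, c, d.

a XOR (((((c NAND a) XNOR b) XOR (c NAND a)) XNOR (d XOR (((c NAND a) XNOR b) XOR (c NAND a)))) AND ((c NAND a) XNOR b))

u2 = c NAND a
u3 = u2 XNOR b = (c NAND a) XNOR b
u4 = u3 XOR u2 = ((c NAND a) XNOR b) XOR (c NAND a)
u5 = d XOR u4 = d XOR (((c NAND a) XNOR b) XOR (c NAND a))
u6 = u4 XNOR u5 = (((c NAND a) XNOR b) XOR (c NAND a)) XNOR (d XOR (((c NAND a) XNOR b) XOR (c NAND a)))
u7 = u6 AND u3 = ((((c NAND a) XNOR b) XOR (c NAND a)) XNOR (d XOR (((c NAND a) XNOR b) XOR (c NAND a)))) AND ((c NAND a) XNOR b)
u8 = a XOR u7 = a XOR (((((c NAND a) XNOR b) XOR (c NAND a)) XNOR (d XOR (((c NAND a) XNOR b) XOR (c NAND a)))) AND ((c NAND a) XNOR b))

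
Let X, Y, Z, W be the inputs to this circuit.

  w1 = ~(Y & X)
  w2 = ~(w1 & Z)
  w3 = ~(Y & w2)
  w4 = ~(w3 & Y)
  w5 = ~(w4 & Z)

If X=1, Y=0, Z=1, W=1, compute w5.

w1 = ~(0 & 1) = 1
w2 = ~(1 & 1) = 0
w3 = ~(0 & 0) = 1
w4 = ~(1 & 0) = 1
w5 = ~(1 & 1) = 0

0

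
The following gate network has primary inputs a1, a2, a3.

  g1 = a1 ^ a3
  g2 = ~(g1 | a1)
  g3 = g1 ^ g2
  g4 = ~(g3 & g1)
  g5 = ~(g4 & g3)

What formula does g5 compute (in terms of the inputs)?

g1 = a1 ^ a3
g2 = ~(g1 | a1) = ~((a1 ^ a3) | a1)
g3 = g1 ^ g2 = (a1 ^ a3) ^ (~((a1 ^ a3) | a1))
g4 = ~(g3 & g1) = ~(((a1 ^ a3) ^ (~((a1 ^ a3) | a1))) & (a1 ^ a3))
g5 = ~(g4 & g3) = ~((~(((a1 ^ a3) ^ (~((a1 ^ a3) | a1))) & (a1 ^ a3))) & ((a1 ^ a3) ^ (~((a1 ^ a3) | a1))))

~((~(((a1 ^ a3) ^ (~((a1 ^ a3) | a1))) & (a1 ^ a3))) & ((a1 ^ a3) ^ (~((a1 ^ a3) | a1))))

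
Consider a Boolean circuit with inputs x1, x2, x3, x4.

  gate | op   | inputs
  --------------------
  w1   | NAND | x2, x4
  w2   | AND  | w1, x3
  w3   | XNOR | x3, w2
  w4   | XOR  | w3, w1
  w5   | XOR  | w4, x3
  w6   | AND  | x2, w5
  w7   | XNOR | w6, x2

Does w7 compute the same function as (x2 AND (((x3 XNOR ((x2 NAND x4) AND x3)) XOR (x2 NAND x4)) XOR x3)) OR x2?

No

w1 = x2 NAND x4
w2 = w1 AND x3 = (x2 NAND x4) AND x3
w3 = x3 XNOR w2 = x3 XNOR ((x2 NAND x4) AND x3)
w4 = w3 XOR w1 = (x3 XNOR ((x2 NAND x4) AND x3)) XOR (x2 NAND x4)
w5 = w4 XOR x3 = ((x3 XNOR ((x2 NAND x4) AND x3)) XOR (x2 NAND x4)) XOR x3
w6 = x2 AND w5 = x2 AND (((x3 XNOR ((x2 NAND x4) AND x3)) XOR (x2 NAND x4)) XOR x3)
w7 = w6 XNOR x2 = (x2 AND (((x3 XNOR ((x2 NAND x4) AND x3)) XOR (x2 NAND x4)) XOR x3)) XNOR x2
At x1=0, x2=0, x3=0, x4=0: circuit gives 1, formula gives 0.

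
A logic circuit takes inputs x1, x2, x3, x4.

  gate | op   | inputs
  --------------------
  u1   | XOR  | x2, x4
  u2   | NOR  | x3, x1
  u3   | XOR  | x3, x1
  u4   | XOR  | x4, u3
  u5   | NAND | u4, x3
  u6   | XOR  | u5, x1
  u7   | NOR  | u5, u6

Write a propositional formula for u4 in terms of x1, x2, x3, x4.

x4 XOR (x3 XOR x1)

u3 = x3 XOR x1
u4 = x4 XOR u3 = x4 XOR (x3 XOR x1)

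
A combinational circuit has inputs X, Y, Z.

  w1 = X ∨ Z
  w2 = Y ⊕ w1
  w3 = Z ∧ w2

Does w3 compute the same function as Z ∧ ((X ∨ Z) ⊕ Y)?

Yes

w1 = X ∨ Z
w2 = Y ⊕ w1 = Y ⊕ (X ∨ Z)
w3 = Z ∧ w2 = Z ∧ (Y ⊕ (X ∨ Z))
At X=0, Y=0, Z=0: circuit gives 0, formula gives 0.
At X=0, Y=0, Z=1: circuit gives 1, formula gives 1.
Agrees on all 8 inputs.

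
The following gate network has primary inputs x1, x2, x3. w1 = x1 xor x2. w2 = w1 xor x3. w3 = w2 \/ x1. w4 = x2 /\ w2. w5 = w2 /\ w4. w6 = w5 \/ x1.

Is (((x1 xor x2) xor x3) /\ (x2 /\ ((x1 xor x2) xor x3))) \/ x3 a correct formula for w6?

w1 = x1 xor x2
w2 = w1 xor x3 = (x1 xor x2) xor x3
w4 = x2 /\ w2 = x2 /\ ((x1 xor x2) xor x3)
w5 = w2 /\ w4 = ((x1 xor x2) xor x3) /\ (x2 /\ ((x1 xor x2) xor x3))
w6 = w5 \/ x1 = (((x1 xor x2) xor x3) /\ (x2 /\ ((x1 xor x2) xor x3))) \/ x1
At x1=0, x2=0, x3=1: circuit gives 0, formula gives 1.

No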